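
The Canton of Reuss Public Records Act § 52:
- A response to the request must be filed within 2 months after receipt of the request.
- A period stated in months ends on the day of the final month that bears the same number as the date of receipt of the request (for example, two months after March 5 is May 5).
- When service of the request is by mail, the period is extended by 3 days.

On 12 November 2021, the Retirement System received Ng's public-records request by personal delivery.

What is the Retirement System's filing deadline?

January 12, 2022

2 months after 12 November 2021 is January 12, 2022.
Service was not by mail, so no mail extension applies.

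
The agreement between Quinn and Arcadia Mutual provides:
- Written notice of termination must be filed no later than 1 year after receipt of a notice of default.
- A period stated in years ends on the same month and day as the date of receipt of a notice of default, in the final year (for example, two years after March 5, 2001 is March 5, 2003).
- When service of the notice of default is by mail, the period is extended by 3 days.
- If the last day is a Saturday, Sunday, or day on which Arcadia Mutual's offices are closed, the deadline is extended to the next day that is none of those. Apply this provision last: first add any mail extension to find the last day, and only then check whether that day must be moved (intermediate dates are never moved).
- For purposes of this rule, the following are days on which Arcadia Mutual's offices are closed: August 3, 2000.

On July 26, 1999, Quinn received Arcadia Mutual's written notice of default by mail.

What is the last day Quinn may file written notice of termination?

1 year after July 26, 1999 is July 26, 2000.
Service was by mail, adding 3 days: July 26, 2000 + 3 days = July 29, 2000.
July 29, 2000 is Saturday; July 30, 2000 is Sunday. The next qualifying day is July 31, 2000.

July 31, 2000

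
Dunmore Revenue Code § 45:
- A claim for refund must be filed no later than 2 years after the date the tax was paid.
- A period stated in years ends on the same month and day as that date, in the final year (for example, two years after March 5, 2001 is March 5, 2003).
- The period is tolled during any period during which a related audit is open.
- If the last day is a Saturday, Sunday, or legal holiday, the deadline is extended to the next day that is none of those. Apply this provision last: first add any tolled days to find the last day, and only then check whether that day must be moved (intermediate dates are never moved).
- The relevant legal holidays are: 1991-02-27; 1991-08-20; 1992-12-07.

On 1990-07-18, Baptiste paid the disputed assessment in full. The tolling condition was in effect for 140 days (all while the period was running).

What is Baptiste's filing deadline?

2 years after 1990-07-18 is July 18, 1992.
Tolling adds 140 days: July 18, 1992 + 140 days = December 5, 1992.
December 5, 1992 is Saturday; December 6, 1992 is Sunday; December 7, 1992 is a listed holiday. The next qualifying day is December 8, 1992.

December 8, 1992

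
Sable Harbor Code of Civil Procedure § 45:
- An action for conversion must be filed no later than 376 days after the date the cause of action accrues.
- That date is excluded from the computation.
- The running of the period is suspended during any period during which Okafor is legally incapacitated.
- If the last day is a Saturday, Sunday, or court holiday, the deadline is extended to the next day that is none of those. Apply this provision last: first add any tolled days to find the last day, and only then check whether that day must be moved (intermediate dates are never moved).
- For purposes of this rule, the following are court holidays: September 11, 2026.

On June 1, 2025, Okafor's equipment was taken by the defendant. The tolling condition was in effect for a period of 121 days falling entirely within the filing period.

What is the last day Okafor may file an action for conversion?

376 days after June 1, 2025 is June 12, 2026.
Tolling adds 121 days: June 12, 2026 + 121 days = October 11, 2026.
October 11, 2026 is Sunday. The next qualifying day is October 12, 2026.

October 12, 2026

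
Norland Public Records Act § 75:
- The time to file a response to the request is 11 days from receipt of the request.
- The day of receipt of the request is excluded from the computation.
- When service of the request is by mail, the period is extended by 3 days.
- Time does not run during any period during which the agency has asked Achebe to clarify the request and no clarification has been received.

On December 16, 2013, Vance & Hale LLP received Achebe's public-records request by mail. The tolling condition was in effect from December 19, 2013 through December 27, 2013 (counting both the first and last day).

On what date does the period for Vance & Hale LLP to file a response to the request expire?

11 days after December 16, 2013 is December 27, 2013.
Service was by mail, adding 3 days: December 27, 2013 + 3 days = December 30, 2013.
From December 19, 2013 through December 27, 2013 inclusive is 9 days; tolling adds 9 days: December 30, 2013 + 9 days = January 8, 2014.

January 8, 2014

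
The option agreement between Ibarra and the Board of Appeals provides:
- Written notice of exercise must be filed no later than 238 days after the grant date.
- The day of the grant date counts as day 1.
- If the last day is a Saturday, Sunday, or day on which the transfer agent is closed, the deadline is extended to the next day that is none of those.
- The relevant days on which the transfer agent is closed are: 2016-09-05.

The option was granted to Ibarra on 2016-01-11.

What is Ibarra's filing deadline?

Counting 2016-01-11 as day 1, day 238 is September 4, 2016.
September 4, 2016 is Sunday; September 5, 2016 is a listed holiday. The next qualifying day is September 6, 2016.

September 6, 2016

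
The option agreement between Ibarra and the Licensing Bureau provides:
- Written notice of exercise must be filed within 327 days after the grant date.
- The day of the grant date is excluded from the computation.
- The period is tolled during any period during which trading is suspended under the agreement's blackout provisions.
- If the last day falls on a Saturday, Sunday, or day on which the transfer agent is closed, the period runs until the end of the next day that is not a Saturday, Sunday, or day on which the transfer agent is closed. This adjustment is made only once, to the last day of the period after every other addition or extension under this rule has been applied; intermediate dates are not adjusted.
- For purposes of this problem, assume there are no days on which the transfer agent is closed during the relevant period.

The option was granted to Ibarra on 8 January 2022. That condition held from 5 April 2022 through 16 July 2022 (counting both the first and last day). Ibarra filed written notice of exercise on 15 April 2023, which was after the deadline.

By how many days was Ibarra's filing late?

32 days

327 days after 8 January 2022 is December 1, 2022.
From April 5, 2022 through July 16, 2022 inclusive is 103 days; tolling adds 103 days: December 1, 2022 + 103 days = March 14, 2023.
March 14, 2023 is a Tuesday and not a day on which the transfer agent is closed, so no extension applies.
The deadline is March 14, 2023; from March 14, 2023 to April 15, 2023 is 32 days.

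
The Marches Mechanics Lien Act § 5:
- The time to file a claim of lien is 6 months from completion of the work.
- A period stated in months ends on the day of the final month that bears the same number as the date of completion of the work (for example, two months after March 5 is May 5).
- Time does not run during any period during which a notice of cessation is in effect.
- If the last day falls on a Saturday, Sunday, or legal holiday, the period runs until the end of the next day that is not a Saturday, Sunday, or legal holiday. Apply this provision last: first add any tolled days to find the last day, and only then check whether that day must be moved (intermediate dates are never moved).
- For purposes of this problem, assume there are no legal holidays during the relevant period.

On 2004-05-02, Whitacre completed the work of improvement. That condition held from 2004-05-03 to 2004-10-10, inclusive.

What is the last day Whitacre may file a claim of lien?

6 months after 2004-05-02 is November 2, 2004.
From May 3, 2004 through October 10, 2004 inclusive is 161 days; tolling adds 161 days: November 2, 2004 + 161 days = April 12, 2005.
April 12, 2005 is a Tuesday and not a legal holiday, so no extension applies.

April 12, 2005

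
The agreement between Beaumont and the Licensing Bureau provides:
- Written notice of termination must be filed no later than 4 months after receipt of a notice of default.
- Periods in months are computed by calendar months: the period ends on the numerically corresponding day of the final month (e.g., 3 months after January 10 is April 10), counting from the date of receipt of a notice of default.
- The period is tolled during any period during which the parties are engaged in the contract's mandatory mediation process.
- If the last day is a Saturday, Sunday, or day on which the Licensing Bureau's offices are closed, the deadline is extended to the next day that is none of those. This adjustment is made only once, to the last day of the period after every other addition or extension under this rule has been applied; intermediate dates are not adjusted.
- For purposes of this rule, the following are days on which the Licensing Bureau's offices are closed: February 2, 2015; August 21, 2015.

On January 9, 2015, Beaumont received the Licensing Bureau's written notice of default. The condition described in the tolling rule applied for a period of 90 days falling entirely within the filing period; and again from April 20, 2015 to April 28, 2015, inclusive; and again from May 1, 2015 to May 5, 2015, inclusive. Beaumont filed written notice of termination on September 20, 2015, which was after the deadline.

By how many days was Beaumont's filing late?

27 days

4 months after January 9, 2015 is May 9, 2015.
Tolling adds 90 days: May 9, 2015 + 90 days = August 7, 2015.
From April 20, 2015 through April 28, 2015 inclusive is 9 days; tolling adds 9 days: August 7, 2015 + 9 days = August 16, 2015.
From May 1, 2015 through May 5, 2015 inclusive is 5 days; tolling adds 5 days: August 16, 2015 + 5 days = August 21, 2015.
August 21, 2015 is a listed holiday; August 22, 2015 is Saturday; August 23, 2015 is Sunday. The next qualifying day is August 24, 2015.
The deadline is August 24, 2015; from August 24, 2015 to September 20, 2015 is 27 days.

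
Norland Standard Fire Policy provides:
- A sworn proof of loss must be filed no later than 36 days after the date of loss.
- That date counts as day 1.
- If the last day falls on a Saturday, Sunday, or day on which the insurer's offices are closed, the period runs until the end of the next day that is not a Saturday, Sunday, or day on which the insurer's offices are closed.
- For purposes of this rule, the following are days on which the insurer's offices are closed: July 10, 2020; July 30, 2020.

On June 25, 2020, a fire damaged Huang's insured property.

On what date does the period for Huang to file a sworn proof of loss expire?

Counting June 25, 2020 as day 1, day 36 is July 30, 2020.
July 30, 2020 is a listed holiday. The next qualifying day is July 31, 2020.

July 31, 2020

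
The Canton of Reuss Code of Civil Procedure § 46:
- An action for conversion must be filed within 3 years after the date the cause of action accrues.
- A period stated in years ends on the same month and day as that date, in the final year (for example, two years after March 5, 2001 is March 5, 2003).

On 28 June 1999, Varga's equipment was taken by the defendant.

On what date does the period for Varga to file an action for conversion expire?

3 years after 28 June 1999 is June 28, 2002.

June 28, 2002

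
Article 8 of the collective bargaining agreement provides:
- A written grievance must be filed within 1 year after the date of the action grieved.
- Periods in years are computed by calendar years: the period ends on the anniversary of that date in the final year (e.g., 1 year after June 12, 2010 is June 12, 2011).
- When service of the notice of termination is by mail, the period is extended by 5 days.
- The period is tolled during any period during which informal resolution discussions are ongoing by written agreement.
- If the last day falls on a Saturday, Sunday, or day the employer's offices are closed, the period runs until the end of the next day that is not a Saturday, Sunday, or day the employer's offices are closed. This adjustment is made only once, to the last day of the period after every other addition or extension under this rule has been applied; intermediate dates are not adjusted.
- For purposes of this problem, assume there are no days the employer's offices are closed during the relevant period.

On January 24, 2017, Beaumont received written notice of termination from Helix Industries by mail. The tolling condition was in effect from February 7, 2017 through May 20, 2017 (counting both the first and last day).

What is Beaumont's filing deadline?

1 year after January 24, 2017 is January 24, 2018.
Service was by mail, adding 5 days: January 24, 2018 + 5 days = January 29, 2018.
From February 7, 2017 through May 20, 2017 inclusive is 103 days; tolling adds 103 days: January 29, 2018 + 103 days = May 12, 2018.
May 12, 2018 is Saturday; May 13, 2018 is Sunday. The next qualifying day is May 14, 2018.

May 14, 2018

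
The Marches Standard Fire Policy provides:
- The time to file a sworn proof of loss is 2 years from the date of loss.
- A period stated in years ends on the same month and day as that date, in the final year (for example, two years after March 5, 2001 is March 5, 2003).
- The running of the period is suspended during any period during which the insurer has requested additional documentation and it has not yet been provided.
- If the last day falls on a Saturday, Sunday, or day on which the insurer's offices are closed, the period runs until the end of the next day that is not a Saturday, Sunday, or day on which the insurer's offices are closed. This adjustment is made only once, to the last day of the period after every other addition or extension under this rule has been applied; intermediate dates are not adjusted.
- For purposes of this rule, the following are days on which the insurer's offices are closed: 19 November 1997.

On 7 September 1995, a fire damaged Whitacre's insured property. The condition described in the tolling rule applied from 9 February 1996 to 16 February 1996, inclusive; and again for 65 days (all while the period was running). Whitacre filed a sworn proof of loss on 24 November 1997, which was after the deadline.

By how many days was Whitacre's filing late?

2 years after 7 September 1995 is September 7, 1997.
From February 9, 1996 through February 16, 1996 inclusive is 8 days; tolling adds 8 days: September 7, 1997 + 8 days = September 15, 1997.
Tolling adds 65 days: September 15, 1997 + 65 days = November 19, 1997.
November 19, 1997 is a listed holiday. The next qualifying day is November 20, 1997.
The deadline is November 20, 1997; from November 20, 1997 to November 24, 1997 is 4 days.

4 days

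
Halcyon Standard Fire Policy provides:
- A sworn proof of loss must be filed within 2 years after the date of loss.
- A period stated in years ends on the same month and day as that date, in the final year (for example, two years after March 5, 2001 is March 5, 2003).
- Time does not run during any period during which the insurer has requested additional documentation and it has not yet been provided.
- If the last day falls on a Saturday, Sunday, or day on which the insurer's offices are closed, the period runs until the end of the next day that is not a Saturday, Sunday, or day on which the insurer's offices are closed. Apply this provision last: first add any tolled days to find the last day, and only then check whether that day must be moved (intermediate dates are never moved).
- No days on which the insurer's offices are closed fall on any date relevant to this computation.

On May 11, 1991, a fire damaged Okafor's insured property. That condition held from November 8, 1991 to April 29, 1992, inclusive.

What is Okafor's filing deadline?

2 years after May 11, 1991 is May 11, 1993.
From November 8, 1991 through April 29, 1992 inclusive is 174 days; tolling adds 174 days: May 11, 1993 + 174 days = November 1, 1993.
November 1, 1993 is a Monday and not a day on which the insurer's offices are closed, so no extension applies.

November 1, 1993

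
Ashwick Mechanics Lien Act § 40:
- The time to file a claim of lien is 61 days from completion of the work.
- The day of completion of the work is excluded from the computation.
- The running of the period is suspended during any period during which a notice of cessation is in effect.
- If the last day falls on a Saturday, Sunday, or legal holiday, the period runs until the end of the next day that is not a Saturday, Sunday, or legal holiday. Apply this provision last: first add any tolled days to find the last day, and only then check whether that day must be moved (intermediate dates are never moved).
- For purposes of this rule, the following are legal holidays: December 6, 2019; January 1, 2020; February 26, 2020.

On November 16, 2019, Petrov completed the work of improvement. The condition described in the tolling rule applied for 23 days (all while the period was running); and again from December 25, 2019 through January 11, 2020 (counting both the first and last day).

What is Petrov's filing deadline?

61 days after November 16, 2019 is January 16, 2020.
Tolling adds 23 days: January 16, 2020 + 23 days = February 8, 2020.
From December 25, 2019 through January 11, 2020 inclusive is 18 days; tolling adds 18 days: February 8, 2020 + 18 days = February 26, 2020.
February 26, 2020 is a listed holiday. The next qualifying day is February 27, 2020.

February 27, 2020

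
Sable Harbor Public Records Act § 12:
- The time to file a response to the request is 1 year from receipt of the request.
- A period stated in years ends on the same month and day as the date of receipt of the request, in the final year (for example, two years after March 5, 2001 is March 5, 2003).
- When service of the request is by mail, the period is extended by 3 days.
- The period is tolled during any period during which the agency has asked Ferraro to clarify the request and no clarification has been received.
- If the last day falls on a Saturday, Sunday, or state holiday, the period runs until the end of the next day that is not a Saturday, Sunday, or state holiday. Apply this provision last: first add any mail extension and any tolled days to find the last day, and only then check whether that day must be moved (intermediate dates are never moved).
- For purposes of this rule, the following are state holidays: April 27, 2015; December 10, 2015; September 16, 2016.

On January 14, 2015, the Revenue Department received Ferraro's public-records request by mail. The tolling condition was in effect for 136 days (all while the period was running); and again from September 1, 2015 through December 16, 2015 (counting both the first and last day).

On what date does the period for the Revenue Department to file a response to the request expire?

September 19, 2016

1 year after January 14, 2015 is January 14, 2016.
Service was by mail, adding 3 days: January 14, 2016 + 3 days = January 17, 2016.
Tolling adds 136 days: January 17, 2016 + 136 days = June 1, 2016.
From September 1, 2015 through December 16, 2015 inclusive is 107 days; tolling adds 107 days: June 1, 2016 + 107 days = September 16, 2016.
September 16, 2016 is a listed holiday; September 17, 2016 is Saturday; September 18, 2016 is Sunday. The next qualifying day is September 19, 2016.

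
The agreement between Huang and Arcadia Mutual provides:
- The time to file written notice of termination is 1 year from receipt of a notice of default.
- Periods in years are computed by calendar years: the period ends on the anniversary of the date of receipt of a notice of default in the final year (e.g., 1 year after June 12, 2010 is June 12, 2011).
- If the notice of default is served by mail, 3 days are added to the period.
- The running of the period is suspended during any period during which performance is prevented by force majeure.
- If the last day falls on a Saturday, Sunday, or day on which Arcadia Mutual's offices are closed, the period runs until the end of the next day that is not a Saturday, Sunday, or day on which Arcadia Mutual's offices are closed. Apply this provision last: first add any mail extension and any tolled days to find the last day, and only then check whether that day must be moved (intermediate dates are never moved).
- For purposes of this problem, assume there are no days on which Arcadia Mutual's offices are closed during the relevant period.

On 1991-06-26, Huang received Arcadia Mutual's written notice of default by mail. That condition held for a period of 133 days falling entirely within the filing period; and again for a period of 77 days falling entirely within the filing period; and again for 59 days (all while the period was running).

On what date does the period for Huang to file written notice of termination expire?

March 25, 1993

1 year after 1991-06-26 is June 26, 1992.
Service was by mail, adding 3 days: June 26, 1992 + 3 days = June 29, 1992.
Tolling adds 133 days: June 29, 1992 + 133 days = November 9, 1992.
Tolling adds 77 days: November 9, 1992 + 77 days = January 25, 1993.
Tolling adds 59 days: January 25, 1993 + 59 days = March 25, 1993.
March 25, 1993 is a Thursday and not a day on which Arcadia Mutual's offices are closed, so no extension applies.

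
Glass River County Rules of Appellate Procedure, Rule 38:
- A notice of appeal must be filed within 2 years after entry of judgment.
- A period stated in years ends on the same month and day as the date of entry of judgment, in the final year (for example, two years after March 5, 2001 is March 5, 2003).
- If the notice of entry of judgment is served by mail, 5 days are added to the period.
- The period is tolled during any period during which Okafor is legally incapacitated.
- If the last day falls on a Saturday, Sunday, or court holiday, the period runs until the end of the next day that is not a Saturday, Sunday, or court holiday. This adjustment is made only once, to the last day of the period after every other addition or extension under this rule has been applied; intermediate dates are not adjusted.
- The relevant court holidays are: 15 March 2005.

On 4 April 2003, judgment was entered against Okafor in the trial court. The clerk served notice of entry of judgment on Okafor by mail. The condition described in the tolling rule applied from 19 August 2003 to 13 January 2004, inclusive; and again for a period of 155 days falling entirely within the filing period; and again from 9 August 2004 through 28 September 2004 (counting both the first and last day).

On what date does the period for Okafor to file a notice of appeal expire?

March 29, 2006

2 years after 4 April 2003 is April 4, 2005.
Service was by mail, adding 5 days: April 4, 2005 + 5 days = April 9, 2005.
From August 19, 2003 through January 13, 2004 inclusive is 148 days; tolling adds 148 days: April 9, 2005 + 148 days = September 4, 2005.
Tolling adds 155 days: September 4, 2005 + 155 days = February 6, 2006.
From August 9, 2004 through September 28, 2004 inclusive is 51 days; tolling adds 51 days: February 6, 2006 + 51 days = March 29, 2006.
March 29, 2006 is a Wednesday and not a court holiday, so no extension applies.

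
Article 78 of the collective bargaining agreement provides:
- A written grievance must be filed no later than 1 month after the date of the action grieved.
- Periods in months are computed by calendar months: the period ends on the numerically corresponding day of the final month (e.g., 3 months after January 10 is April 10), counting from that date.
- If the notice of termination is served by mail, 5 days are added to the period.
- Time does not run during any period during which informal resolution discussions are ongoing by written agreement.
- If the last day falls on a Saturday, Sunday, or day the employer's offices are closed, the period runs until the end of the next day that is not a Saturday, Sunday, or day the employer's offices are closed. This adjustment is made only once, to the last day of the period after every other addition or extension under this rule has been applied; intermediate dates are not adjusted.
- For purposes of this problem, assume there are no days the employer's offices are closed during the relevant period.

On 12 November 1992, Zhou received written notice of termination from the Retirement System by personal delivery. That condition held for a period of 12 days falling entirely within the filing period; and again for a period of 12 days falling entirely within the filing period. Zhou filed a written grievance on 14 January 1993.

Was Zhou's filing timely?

1 month after 12 November 1992 is December 12, 1992.
Service was not by mail, so no mail extension applies.
Tolling adds 12 days: December 12, 1992 + 12 days = December 24, 1992.
Tolling adds 12 days: December 24, 1992 + 12 days = January 5, 1993.
January 5, 1993 is a Tuesday and not a day the employer's offices are closed, so no extension applies.
The deadline is January 5, 1993; the filing on January 14, 1993 is after that date.

No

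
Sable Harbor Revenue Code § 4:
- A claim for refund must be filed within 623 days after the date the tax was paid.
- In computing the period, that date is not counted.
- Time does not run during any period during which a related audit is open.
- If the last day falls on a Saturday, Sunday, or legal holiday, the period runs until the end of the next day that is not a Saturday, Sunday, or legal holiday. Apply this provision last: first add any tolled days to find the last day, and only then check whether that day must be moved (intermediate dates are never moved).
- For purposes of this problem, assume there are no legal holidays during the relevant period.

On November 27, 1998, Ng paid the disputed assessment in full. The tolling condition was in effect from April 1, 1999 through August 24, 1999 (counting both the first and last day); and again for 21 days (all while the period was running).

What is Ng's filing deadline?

January 25, 2001

623 days after November 27, 1998 is August 11, 2000.
From April 1, 1999 through August 24, 1999 inclusive is 146 days; tolling adds 146 days: August 11, 2000 + 146 days = January 4, 2001.
Tolling adds 21 days: January 4, 2001 + 21 days = January 25, 2001.
January 25, 2001 is a Thursday and not a legal holiday, so no extension applies.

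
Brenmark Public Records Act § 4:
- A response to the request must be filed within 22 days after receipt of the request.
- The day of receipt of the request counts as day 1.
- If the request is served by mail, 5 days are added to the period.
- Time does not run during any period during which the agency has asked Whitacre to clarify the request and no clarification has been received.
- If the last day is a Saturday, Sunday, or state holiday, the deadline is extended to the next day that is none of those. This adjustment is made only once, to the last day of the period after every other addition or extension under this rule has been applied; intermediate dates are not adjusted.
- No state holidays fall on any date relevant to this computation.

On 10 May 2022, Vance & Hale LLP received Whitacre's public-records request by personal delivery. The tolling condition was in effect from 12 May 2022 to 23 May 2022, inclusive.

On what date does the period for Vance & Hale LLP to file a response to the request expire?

June 13, 2022

Counting 10 May 2022 as day 1, day 22 is May 31, 2022.
Service was not by mail, so no mail extension applies.
From May 12, 2022 through May 23, 2022 inclusive is 12 days; tolling adds 12 days: May 31, 2022 + 12 days = June 12, 2022.
June 12, 2022 is Sunday. The next qualifying day is June 13, 2022.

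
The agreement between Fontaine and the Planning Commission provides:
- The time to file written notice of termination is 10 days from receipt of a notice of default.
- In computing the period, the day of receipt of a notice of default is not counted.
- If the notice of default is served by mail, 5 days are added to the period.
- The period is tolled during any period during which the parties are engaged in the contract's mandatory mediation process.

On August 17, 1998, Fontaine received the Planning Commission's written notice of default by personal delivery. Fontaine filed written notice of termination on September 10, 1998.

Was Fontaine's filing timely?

No

10 days after August 17, 1998 is August 27, 1998.
Service was not by mail, so no mail extension applies.
The deadline is August 27, 1998; the filing on September 10, 1998 is after that date.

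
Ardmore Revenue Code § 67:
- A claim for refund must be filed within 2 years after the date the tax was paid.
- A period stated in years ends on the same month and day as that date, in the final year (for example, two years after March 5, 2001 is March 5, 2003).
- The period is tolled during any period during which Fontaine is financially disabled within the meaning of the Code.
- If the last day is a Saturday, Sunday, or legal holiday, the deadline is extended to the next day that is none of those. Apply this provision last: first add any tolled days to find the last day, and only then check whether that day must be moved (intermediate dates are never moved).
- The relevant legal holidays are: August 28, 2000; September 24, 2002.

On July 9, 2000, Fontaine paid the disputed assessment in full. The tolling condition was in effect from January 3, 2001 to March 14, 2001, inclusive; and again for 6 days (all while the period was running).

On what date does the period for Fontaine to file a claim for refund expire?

September 25, 2002

2 years after July 9, 2000 is July 9, 2002.
From January 3, 2001 through March 14, 2001 inclusive is 71 days; tolling adds 71 days: July 9, 2002 + 71 days = September 18, 2002.
Tolling adds 6 days: September 18, 2002 + 6 days = September 24, 2002.
September 24, 2002 is a listed holiday. The next qualifying day is September 25, 2002.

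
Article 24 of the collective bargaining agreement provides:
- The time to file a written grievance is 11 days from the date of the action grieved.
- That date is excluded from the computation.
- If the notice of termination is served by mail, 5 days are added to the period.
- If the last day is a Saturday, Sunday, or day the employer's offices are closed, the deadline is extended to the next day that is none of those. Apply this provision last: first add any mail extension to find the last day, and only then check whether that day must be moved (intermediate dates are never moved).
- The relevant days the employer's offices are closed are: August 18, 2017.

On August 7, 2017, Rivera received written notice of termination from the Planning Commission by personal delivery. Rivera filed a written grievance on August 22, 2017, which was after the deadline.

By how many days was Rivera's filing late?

1 day

11 days after August 7, 2017 is August 18, 2017.
Service was not by mail, so no mail extension applies.
August 18, 2017 is a listed holiday; August 19, 2017 is Saturday; August 20, 2017 is Sunday. The next qualifying day is August 21, 2017.
The deadline is August 21, 2017; from August 21, 2017 to August 22, 2017 is 1 days.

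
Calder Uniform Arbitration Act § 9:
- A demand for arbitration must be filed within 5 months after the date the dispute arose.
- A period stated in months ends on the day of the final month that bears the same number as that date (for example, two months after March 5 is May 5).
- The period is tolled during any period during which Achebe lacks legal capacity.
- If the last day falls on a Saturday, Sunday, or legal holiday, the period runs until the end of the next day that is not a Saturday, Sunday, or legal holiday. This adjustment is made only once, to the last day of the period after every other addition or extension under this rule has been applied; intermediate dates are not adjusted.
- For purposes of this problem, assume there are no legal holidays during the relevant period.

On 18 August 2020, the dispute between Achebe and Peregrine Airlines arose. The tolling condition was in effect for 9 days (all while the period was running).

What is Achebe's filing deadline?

5 months after 18 August 2020 is January 18, 2021.
Tolling adds 9 days: January 18, 2021 + 9 days = January 27, 2021.
January 27, 2021 is a Wednesday and not a legal holiday, so no extension applies.

January 27, 2021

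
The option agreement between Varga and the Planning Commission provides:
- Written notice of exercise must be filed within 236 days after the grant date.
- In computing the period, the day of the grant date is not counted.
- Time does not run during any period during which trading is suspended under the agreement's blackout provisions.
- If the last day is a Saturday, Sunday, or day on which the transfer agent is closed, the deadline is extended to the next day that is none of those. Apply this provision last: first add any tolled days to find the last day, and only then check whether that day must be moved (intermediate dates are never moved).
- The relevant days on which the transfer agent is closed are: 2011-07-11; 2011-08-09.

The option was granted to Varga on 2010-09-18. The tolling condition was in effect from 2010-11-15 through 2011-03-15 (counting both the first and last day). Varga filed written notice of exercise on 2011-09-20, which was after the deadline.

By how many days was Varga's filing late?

8 days

236 days after 2010-09-18 is May 12, 2011.
From November 15, 2010 through March 15, 2011 inclusive is 121 days; tolling adds 121 days: May 12, 2011 + 121 days = September 10, 2011.
September 10, 2011 is Saturday; September 11, 2011 is Sunday. The next qualifying day is September 12, 2011.
The deadline is September 12, 2011; from September 12, 2011 to September 20, 2011 is 8 days.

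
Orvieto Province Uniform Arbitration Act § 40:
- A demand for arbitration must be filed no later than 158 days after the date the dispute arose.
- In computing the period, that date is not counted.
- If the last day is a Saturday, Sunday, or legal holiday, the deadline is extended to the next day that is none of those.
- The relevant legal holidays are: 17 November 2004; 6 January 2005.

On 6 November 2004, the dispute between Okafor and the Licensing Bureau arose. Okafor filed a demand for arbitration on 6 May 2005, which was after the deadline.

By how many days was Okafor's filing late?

23 days

158 days after 6 November 2004 is April 13, 2005.
April 13, 2005 is a Wednesday and not a legal holiday, so no extension applies.
The deadline is April 13, 2005; from April 13, 2005 to May 6, 2005 is 23 days.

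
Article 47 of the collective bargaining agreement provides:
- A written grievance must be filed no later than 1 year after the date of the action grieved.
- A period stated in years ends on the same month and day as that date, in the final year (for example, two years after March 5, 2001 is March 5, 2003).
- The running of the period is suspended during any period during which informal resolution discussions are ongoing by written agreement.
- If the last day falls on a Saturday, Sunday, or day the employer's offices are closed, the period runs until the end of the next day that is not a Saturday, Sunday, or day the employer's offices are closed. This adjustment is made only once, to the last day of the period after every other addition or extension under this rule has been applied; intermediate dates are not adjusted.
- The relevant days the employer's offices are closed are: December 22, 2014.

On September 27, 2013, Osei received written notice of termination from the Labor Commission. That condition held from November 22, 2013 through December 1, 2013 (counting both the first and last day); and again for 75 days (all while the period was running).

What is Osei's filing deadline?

1 year after September 27, 2013 is September 27, 2014.
From November 22, 2013 through December 1, 2013 inclusive is 10 days; tolling adds 10 days: September 27, 2014 + 10 days = October 7, 2014.
Tolling adds 75 days: October 7, 2014 + 75 days = December 21, 2014.
December 21, 2014 is Sunday; December 22, 2014 is a listed holiday. The next qualifying day is December 23, 2014.

December 23, 2014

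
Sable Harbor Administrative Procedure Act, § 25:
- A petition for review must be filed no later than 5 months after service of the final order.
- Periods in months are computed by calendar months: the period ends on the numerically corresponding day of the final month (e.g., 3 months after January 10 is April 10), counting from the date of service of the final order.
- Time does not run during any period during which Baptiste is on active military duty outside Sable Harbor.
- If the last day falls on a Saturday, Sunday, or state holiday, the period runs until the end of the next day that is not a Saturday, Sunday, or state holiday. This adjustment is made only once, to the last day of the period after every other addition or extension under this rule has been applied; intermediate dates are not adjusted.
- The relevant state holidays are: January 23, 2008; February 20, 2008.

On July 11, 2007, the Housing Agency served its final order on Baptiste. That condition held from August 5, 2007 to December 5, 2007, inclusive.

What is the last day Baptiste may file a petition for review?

April 14, 2008

5 months after July 11, 2007 is December 11, 2007.
From August 5, 2007 through December 5, 2007 inclusive is 123 days; tolling adds 123 days: December 11, 2007 + 123 days = April 12, 2008.
April 12, 2008 is Saturday; April 13, 2008 is Sunday. The next qualifying day is April 14, 2008.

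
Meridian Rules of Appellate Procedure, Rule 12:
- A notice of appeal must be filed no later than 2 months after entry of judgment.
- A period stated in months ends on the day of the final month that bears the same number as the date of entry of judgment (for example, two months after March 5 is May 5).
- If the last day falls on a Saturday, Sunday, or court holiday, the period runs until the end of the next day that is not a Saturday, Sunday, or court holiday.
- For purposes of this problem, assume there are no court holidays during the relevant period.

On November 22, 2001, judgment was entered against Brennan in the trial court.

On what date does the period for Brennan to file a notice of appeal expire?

January 22, 2002

2 months after November 22, 2001 is January 22, 2002.
January 22, 2002 is a Tuesday and not a court holiday, so no extension applies.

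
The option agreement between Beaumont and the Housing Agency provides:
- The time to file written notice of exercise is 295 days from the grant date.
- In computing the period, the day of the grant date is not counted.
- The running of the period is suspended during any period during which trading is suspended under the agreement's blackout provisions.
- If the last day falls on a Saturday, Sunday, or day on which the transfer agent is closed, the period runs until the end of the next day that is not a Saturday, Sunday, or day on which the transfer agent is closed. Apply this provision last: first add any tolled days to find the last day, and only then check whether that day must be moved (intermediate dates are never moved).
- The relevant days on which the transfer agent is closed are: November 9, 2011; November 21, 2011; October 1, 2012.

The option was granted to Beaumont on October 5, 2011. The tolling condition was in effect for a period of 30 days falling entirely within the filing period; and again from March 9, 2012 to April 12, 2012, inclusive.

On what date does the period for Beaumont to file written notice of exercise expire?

October 2, 2012

295 days after October 5, 2011 is July 26, 2012.
Tolling adds 30 days: July 26, 2012 + 30 days = August 25, 2012.
From March 9, 2012 through April 12, 2012 inclusive is 35 days; tolling adds 35 days: August 25, 2012 + 35 days = September 29, 2012.
September 29, 2012 is Saturday; September 30, 2012 is Sunday; October 1, 2012 is a listed holiday. The next qualifying day is October 2, 2012.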